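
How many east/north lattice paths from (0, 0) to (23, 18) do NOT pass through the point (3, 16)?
Number of paths = 202112416761

Total paths from (0, 0) to (23, 18): C(41, 23) = 202112640600. Paths through (3, 16): (paths (0, 0) → (3, 16)) × (paths (3, 16) → (23, 18)) = C(19, 3) · C(22, 20) = 969 · 231 = 223839. Avoidance count = 202112640600 − 223839 = 202112416761.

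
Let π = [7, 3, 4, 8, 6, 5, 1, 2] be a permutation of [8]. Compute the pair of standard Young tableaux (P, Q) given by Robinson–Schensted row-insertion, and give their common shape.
P = [1, 2, 5] / [3, 4] / [6, 8] / [7];  Q = [1, 3, 4] / [2, 5] / [6, 8] / [7];  common shape = (3, 2, 2, 1)

Row-insert the values π_1, π_2, … into P one at a time, bumping the leftmost entry strictly greater than the inserted value down to the next row. The recording tableau Q records, in position (i, j), the step at which that cell was added to P.
  Insert 7 (step 1): P = [7];  Q = [1]
  Insert 3 (step 2): P = [3] / [7];  Q = [1] / [2]
  Insert 4 (step 3): P = [3, 4] / [7];  Q = [1, 3] / [2]
  Insert 8 (step 4): P = [3, 4, 8] / [7];  Q = [1, 3, 4] / [2]
  Insert 6 (step 5): P = [3, 4, 6] / [7, 8];  Q = [1, 3, 4] / [2, 5]
  Insert 5 (step 6): P = [3, 4, 5] / [6, 8] / [7];  Q = [1, 3, 4] / [2, 5] / [6]
  Insert 1 (step 7): P = [1, 4, 5] / [3, 8] / [6] / [7];  Q = [1, 3, 4] / [2, 5] / [6] / [7]
  Insert 2 (step 8): P = [1, 2, 5] / [3, 4] / [6, 8] / [7];  Q = [1, 3, 4] / [2, 5] / [6, 8] / [7]
Final shape: (3, 2, 2, 1).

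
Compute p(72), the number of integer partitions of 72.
p(72) = 5392783

Compute p(n) via the recurrence p(n, m) = p(n, m−1) + p(n−m, m), where p(n, m) counts partitions of n with all parts ≤ m and p(n) = p(n, n). The base cases are p(0, m) = 1 and p(n, 0) = 0 for n > 0. Filling the table yields p(72) = 5392783. (Euler's pentagonal recurrence is an alternative.)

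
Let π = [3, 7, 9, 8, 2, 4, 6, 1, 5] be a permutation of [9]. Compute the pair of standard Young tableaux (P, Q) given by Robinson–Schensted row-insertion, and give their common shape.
P = [1, 4, 5] / [2, 6, 8] / [3, 7] / [9];  Q = [1, 2, 3] / [4, 6, 7] / [5, 9] / [8];  common shape = (3, 3, 2, 1)

Row-insert the values π_1, π_2, … into P one at a time, bumping the leftmost entry strictly greater than the inserted value down to the next row. The recording tableau Q records, in position (i, j), the step at which that cell was added to P.
  Insert 3 (step 1): P = [3];  Q = [1]
  Insert 7 (step 2): P = [3, 7];  Q = [1, 2]
  Insert 9 (step 3): P = [3, 7, 9];  Q = [1, 2, 3]
  Insert 8 (step 4): P = [3, 7, 8] / [9];  Q = [1, 2, 3] / [4]
  Insert 2 (step 5): P = [2, 7, 8] / [3] / [9];  Q = [1, 2, 3] / [4] / [5]
  Insert 4 (step 6): P = [2, 4, 8] / [3, 7] / [9];  Q = [1, 2, 3] / [4, 6] / [5]
  Insert 6 (step 7): P = [2, 4, 6] / [3, 7, 8] / [9];  Q = [1, 2, 3] / [4, 6, 7] / [5]
  Insert 1 (step 8): P = [1, 4, 6] / [2, 7, 8] / [3] / [9];  Q = [1, 2, 3] / [4, 6, 7] / [5] / [8]
  Insert 5 (step 9): P = [1, 4, 5] / [2, 6, 8] / [3, 7] / [9];  Q = [1, 2, 3] / [4, 6, 7] / [5, 9] / [8]
Final shape: (3, 3, 2, 1).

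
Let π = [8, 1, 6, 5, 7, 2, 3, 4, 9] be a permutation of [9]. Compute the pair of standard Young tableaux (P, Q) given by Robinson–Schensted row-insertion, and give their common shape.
P = [1, 2, 3, 4, 9] / [5, 7] / [6] / [8];  Q = [1, 3, 5, 8, 9] / [2, 7] / [4] / [6];  common shape = (5, 2, 1, 1)

Row-insert the values π_1, π_2, … into P one at a time, bumping the leftmost entry strictly greater than the inserted value down to the next row. The recording tableau Q records, in position (i, j), the step at which that cell was added to P.
  Insert 8 (step 1): P = [8];  Q = [1]
  Insert 1 (step 2): P = [1] / [8];  Q = [1] / [2]
  Insert 6 (step 3): P = [1, 6] / [8];  Q = [1, 3] / [2]
  Insert 5 (step 4): P = [1, 5] / [6] / [8];  Q = [1, 3] / [2] / [4]
  Insert 7 (step 5): P = [1, 5, 7] / [6] / [8];  Q = [1, 3, 5] / [2] / [4]
  Insert 2 (step 6): P = [1, 2, 7] / [5] / [6] / [8];  Q = [1, 3, 5] / [2] / [4] / [6]
  Insert 3 (step 7): P = [1, 2, 3] / [5, 7] / [6] / [8];  Q = [1, 3, 5] / [2, 7] / [4] / [6]
  Insert 4 (step 8): P = [1, 2, 3, 4] / [5, 7] / [6] / [8];  Q = [1, 3, 5, 8] / [2, 7] / [4] / [6]
  Insert 9 (step 9): P = [1, 2, 3, 4, 9] / [5, 7] / [6] / [8];  Q = [1, 3, 5, 8, 9] / [2, 7] / [4] / [6]
Final shape: (5, 2, 1, 1).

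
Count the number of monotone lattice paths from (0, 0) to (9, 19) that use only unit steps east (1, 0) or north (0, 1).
Number of paths = 6906900

A monotone lattice path from (0, 0) to (9, 19) consists of 9 east steps and 19 north steps in some order, so it is determined by which 9 of the 28 steps are east. The count is C(28, 9) = 6906900.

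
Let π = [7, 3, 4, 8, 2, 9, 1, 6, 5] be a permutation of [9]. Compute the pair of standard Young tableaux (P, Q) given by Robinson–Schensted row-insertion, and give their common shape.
P = [1, 4, 5, 9] / [2, 6] / [3, 8] / [7];  Q = [1, 3, 4, 6] / [2, 8] / [5, 9] / [7];  common shape = (4, 2, 2, 1)

Row-insert the values π_1, π_2, … into P one at a time, bumping the leftmost entry strictly greater than the inserted value down to the next row. The recording tableau Q records, in position (i, j), the step at which that cell was added to P.
  Insert 7 (step 1): P = [7];  Q = [1]
  Insert 3 (step 2): P = [3] / [7];  Q = [1] / [2]
  Insert 4 (step 3): P = [3, 4] / [7];  Q = [1, 3] / [2]
  Insert 8 (step 4): P = [3, 4, 8] / [7];  Q = [1, 3, 4] / [2]
  Insert 2 (step 5): P = [2, 4, 8] / [3] / [7];  Q = [1, 3, 4] / [2] / [5]
  Insert 9 (step 6): P = [2, 4, 8, 9] / [3] / [7];  Q = [1, 3, 4, 6] / [2] / [5]
  Insert 1 (step 7): P = [1, 4, 8, 9] / [2] / [3] / [7];  Q = [1, 3, 4, 6] / [2] / [5] / [7]
  Insert 6 (step 8): P = [1, 4, 6, 9] / [2, 8] / [3] / [7];  Q = [1, 3, 4, 6] / [2, 8] / [5] / [7]
  Insert 5 (step 9): P = [1, 4, 5, 9] / [2, 6] / [3, 8] / [7];  Q = [1, 3, 4, 6] / [2, 8] / [5, 9] / [7]
Final shape: (4, 2, 2, 1).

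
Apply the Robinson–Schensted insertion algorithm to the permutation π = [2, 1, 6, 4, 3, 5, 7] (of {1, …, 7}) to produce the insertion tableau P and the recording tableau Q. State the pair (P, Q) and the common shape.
P = [1, 3, 5, 7] / [2, 4] / [6];  Q = [1, 3, 6, 7] / [2, 4] / [5];  common shape = (4, 2, 1)

Row-insert the values π_1, π_2, … into P one at a time, bumping the leftmost entry strictly greater than the inserted value down to the next row. The recording tableau Q records, in position (i, j), the step at which that cell was added to P.
  Insert 2 (step 1): P = [2];  Q = [1]
  Insert 1 (step 2): P = [1] / [2];  Q = [1] / [2]
  Insert 6 (step 3): P = [1, 6] / [2];  Q = [1, 3] / [2]
  Insert 4 (step 4): P = [1, 4] / [2, 6];  Q = [1, 3] / [2, 4]
  Insert 3 (step 5): P = [1, 3] / [2, 4] / [6];  Q = [1, 3] / [2, 4] / [5]
  Insert 5 (step 6): P = [1, 3, 5] / [2, 4] / [6];  Q = [1, 3, 6] / [2, 4] / [5]
  Insert 7 (step 7): P = [1, 3, 5, 7] / [2, 4] / [6];  Q = [1, 3, 6, 7] / [2, 4] / [5]
Final shape: (4, 2, 1).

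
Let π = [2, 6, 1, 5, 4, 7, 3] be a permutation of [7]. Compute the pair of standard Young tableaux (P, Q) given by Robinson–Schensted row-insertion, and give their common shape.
P = [1, 3, 7] / [2, 4] / [5] / [6];  Q = [1, 2, 6] / [3, 4] / [5] / [7];  common shape = (3, 2, 1, 1)

Row-insert the values π_1, π_2, … into P one at a time, bumping the leftmost entry strictly greater than the inserted value down to the next row. The recording tableau Q records, in position (i, j), the step at which that cell was added to P.
  Insert 2 (step 1): P = [2];  Q = [1]
  Insert 6 (step 2): P = [2, 6];  Q = [1, 2]
  Insert 1 (step 3): P = [1, 6] / [2];  Q = [1, 2] / [3]
  Insert 5 (step 4): P = [1, 5] / [2, 6];  Q = [1, 2] / [3, 4]
  Insert 4 (step 5): P = [1, 4] / [2, 5] / [6];  Q = [1, 2] / [3, 4] / [5]
  Insert 7 (step 6): P = [1, 4, 7] / [2, 5] / [6];  Q = [1, 2, 6] / [3, 4] / [5]
  Insert 3 (step 7): P = [1, 3, 7] / [2, 4] / [5] / [6];  Q = [1, 2, 6] / [3, 4] / [5] / [7]
Final shape: (3, 2, 1, 1).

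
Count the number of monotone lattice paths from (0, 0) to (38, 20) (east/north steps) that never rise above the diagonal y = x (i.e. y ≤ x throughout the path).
Number of paths = 899944018195530

By the reflection principle (André's argument), the number of monotone paths to (38, 20) with n ≤ m that never go above y = x is C(58, 38) − C(58, 39) = 1847253511032930 − 947309492837400 = 899944018195530.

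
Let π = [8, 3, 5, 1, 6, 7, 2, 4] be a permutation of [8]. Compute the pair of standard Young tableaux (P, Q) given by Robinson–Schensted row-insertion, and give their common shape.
P = [1, 2, 4, 7] / [3, 5, 6] / [8];  Q = [1, 3, 5, 6] / [2, 7, 8] / [4];  common shape = (4, 3, 1)

Row-insert the values π_1, π_2, … into P one at a time, bumping the leftmost entry strictly greater than the inserted value down to the next row. The recording tableau Q records, in position (i, j), the step at which that cell was added to P.
  Insert 8 (step 1): P = [8];  Q = [1]
  Insert 3 (step 2): P = [3] / [8];  Q = [1] / [2]
  Insert 5 (step 3): P = [3, 5] / [8];  Q = [1, 3] / [2]
  Insert 1 (step 4): P = [1, 5] / [3] / [8];  Q = [1, 3] / [2] / [4]
  Insert 6 (step 5): P = [1, 5, 6] / [3] / [8];  Q = [1, 3, 5] / [2] / [4]
  Insert 7 (step 6): P = [1, 5, 6, 7] / [3] / [8];  Q = [1, 3, 5, 6] / [2] / [4]
  Insert 2 (step 7): P = [1, 2, 6, 7] / [3, 5] / [8];  Q = [1, 3, 5, 6] / [2, 7] / [4]
  Insert 4 (step 8): P = [1, 2, 4, 7] / [3, 5, 6] / [8];  Q = [1, 3, 5, 6] / [2, 7, 8] / [4]
Final shape: (4, 3, 1).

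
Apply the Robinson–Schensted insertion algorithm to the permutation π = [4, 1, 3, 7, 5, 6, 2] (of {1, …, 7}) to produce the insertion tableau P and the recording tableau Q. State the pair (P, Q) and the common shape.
P = [1, 2, 5, 6] / [3, 7] / [4];  Q = [1, 3, 4, 6] / [2, 5] / [7];  common shape = (4, 2, 1)

Row-insert the values π_1, π_2, … into P one at a time, bumping the leftmost entry strictly greater than the inserted value down to the next row. The recording tableau Q records, in position (i, j), the step at which that cell was added to P.
  Insert 4 (step 1): P = [4];  Q = [1]
  Insert 1 (step 2): P = [1] / [4];  Q = [1] / [2]
  Insert 3 (step 3): P = [1, 3] / [4];  Q = [1, 3] / [2]
  Insert 7 (step 4): P = [1, 3, 7] / [4];  Q = [1, 3, 4] / [2]
  Insert 5 (step 5): P = [1, 3, 5] / [4, 7];  Q = [1, 3, 4] / [2, 5]
  Insert 6 (step 6): P = [1, 3, 5, 6] / [4, 7];  Q = [1, 3, 4, 6] / [2, 5]
  Insert 2 (step 7): P = [1, 2, 5, 6] / [3, 7] / [4];  Q = [1, 3, 4, 6] / [2, 5] / [7]
Final shape: (4, 2, 1).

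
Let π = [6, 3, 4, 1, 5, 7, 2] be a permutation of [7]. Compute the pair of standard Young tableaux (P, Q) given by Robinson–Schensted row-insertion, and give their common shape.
P = [1, 2, 5, 7] / [3, 4] / [6];  Q = [1, 3, 5, 6] / [2, 7] / [4];  common shape = (4, 2, 1)

Row-insert the values π_1, π_2, … into P one at a time, bumping the leftmost entry strictly greater than the inserted value down to the next row. The recording tableau Q records, in position (i, j), the step at which that cell was added to P.
  Insert 6 (step 1): P = [6];  Q = [1]
  Insert 3 (step 2): P = [3] / [6];  Q = [1] / [2]
  Insert 4 (step 3): P = [3, 4] / [6];  Q = [1, 3] / [2]
  Insert 1 (step 4): P = [1, 4] / [3] / [6];  Q = [1, 3] / [2] / [4]
  Insert 5 (step 5): P = [1, 4, 5] / [3] / [6];  Q = [1, 3, 5] / [2] / [4]
  Insert 7 (step 6): P = [1, 4, 5, 7] / [3] / [6];  Q = [1, 3, 5, 6] / [2] / [4]
  Insert 2 (step 7): P = [1, 2, 5, 7] / [3, 4] / [6];  Q = [1, 3, 5, 6] / [2, 7] / [4]
Final shape: (4, 2, 1).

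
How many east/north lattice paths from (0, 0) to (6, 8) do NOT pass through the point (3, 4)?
Number of paths = 1778

Total paths from (0, 0) to (6, 8): C(14, 6) = 3003. Paths through (3, 4): (paths (0, 0) → (3, 4)) × (paths (3, 4) → (6, 8)) = C(7, 3) · C(7, 3) = 35 · 35 = 1225. Avoidance count = 3003 − 1225 = 1778.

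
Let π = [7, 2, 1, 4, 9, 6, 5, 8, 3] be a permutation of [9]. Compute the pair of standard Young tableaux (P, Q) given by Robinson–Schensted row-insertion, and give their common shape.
P = [1, 3, 5, 8] / [2, 4] / [6, 9] / [7];  Q = [1, 4, 5, 8] / [2, 6] / [3, 7] / [9];  common shape = (4, 2, 2, 1)

Row-insert the values π_1, π_2, … into P one at a time, bumping the leftmost entry strictly greater than the inserted value down to the next row. The recording tableau Q records, in position (i, j), the step at which that cell was added to P.
  Insert 7 (step 1): P = [7];  Q = [1]
  Insert 2 (step 2): P = [2] / [7];  Q = [1] / [2]
  Insert 1 (step 3): P = [1] / [2] / [7];  Q = [1] / [2] / [3]
  Insert 4 (step 4): P = [1, 4] / [2] / [7];  Q = [1, 4] / [2] / [3]
  Insert 9 (step 5): P = [1, 4, 9] / [2] / [7];  Q = [1, 4, 5] / [2] / [3]
  Insert 6 (step 6): P = [1, 4, 6] / [2, 9] / [7];  Q = [1, 4, 5] / [2, 6] / [3]
  Insert 5 (step 7): P = [1, 4, 5] / [2, 6] / [7, 9];  Q = [1, 4, 5] / [2, 6] / [3, 7]
  Insert 8 (step 8): P = [1, 4, 5, 8] / [2, 6] / [7, 9];  Q = [1, 4, 5, 8] / [2, 6] / [3, 7]
  Insert 3 (step 9): P = [1, 3, 5, 8] / [2, 4] / [6, 9] / [7];  Q = [1, 4, 5, 8] / [2, 6] / [3, 7] / [9]
Final shape: (4, 2, 2, 1).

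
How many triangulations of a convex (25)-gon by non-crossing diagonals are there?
C_23 = 343059613650

These polygon triangulations are counted by the Catalan number C_n = (1/(n + 1)) · C(2n, n). For n = 23: C_23 = (1/24) · C(46, 23) = 8233430727600/24 = 343059613650.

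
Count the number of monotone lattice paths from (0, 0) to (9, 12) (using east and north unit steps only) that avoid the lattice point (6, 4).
Number of paths = 259280

Total paths from (0, 0) to (9, 12): C(21, 9) = 293930. Paths through (6, 4): (paths (0, 0) → (6, 4)) × (paths (6, 4) → (9, 12)) = C(10, 6) · C(11, 3) = 210 · 165 = 34650. Avoidance count = 293930 − 34650 = 259280.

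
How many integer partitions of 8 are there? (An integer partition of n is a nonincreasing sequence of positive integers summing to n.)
p(8) = 22

List all partitions of 8: 8, 7+1, 6+2, 6+1+1, 5+3, 5+2+1, 5+1+1+1, 4+4, 4+3+1, 4+2+2, 4+2+1+1, 4+1+1+1+1, 3+3+2, 3+3+1+1, 3+2+2+1, 3+2+1+1+1, 3+1+1+1+1+1, 2+2+2+2, 2+2+2+1+1, 2+2+1+1+1+1, 2+1+1+1+1+1+1, 1+1+1+1+1+1+1+1. Counting them gives p(8) = 22.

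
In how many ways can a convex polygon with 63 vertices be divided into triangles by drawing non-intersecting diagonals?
C_61 = 6182127958584855650487080847216336

These polygon triangulations are counted by the Catalan number C_n = (1/(n + 1)) · C(2n, n). For n = 61: C_61 = (1/62) · C(122, 61) = 383291933432261050330199012527412832/62 = 6182127958584855650487080847216336.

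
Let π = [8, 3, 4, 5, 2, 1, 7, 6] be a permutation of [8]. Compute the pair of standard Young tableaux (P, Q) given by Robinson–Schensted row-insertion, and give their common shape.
P = [1, 4, 5, 6] / [2, 7] / [3] / [8];  Q = [1, 3, 4, 7] / [2, 8] / [5] / [6];  common shape = (4, 2, 1, 1)

Row-insert the values π_1, π_2, … into P one at a time, bumping the leftmost entry strictly greater than the inserted value down to the next row. The recording tableau Q records, in position (i, j), the step at which that cell was added to P.
  Insert 8 (step 1): P = [8];  Q = [1]
  Insert 3 (step 2): P = [3] / [8];  Q = [1] / [2]
  Insert 4 (step 3): P = [3, 4] / [8];  Q = [1, 3] / [2]
  Insert 5 (step 4): P = [3, 4, 5] / [8];  Q = [1, 3, 4] / [2]
  Insert 2 (step 5): P = [2, 4, 5] / [3] / [8];  Q = [1, 3, 4] / [2] / [5]
  Insert 1 (step 6): P = [1, 4, 5] / [2] / [3] / [8];  Q = [1, 3, 4] / [2] / [5] / [6]
  Insert 7 (step 7): P = [1, 4, 5, 7] / [2] / [3] / [8];  Q = [1, 3, 4, 7] / [2] / [5] / [6]
  Insert 6 (step 8): P = [1, 4, 5, 6] / [2, 7] / [3] / [8];  Q = [1, 3, 4, 7] / [2, 8] / [5] / [6]
Final shape: (4, 2, 1, 1).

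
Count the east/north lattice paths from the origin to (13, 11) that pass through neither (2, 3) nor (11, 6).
Number of paths = 1526628

Inclusion–exclusion. Total paths: C(24, 13) = 2496144. Through P₁: C(5, 2)·C(19, 11) = 755820. Through P₂: C(17, 11)·C(7, 2) = 259896. Since P₁ is strictly southwest of P₂, a monotone path through both must visit P₁ then P₂; paths through both = C(5, 2)·C(12, 9)·C(7, 2) = 46200. Avoid both = 2496144 − 755820 − 259896 + 46200 = 1526628.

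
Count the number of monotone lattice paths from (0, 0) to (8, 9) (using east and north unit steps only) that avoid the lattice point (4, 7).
Number of paths = 19360

Total paths from (0, 0) to (8, 9): C(17, 8) = 24310. Paths through (4, 7): (paths (0, 0) → (4, 7)) × (paths (4, 7) → (8, 9)) = C(11, 4) · C(6, 4) = 330 · 15 = 4950. Avoidance count = 24310 − 4950 = 19360.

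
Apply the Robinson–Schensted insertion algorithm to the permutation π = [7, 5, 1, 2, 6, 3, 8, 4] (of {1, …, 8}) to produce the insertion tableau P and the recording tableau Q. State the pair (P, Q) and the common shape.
P = [1, 2, 3, 4] / [5, 6, 8] / [7];  Q = [1, 4, 5, 7] / [2, 6, 8] / [3];  common shape = (4, 3, 1)

Row-insert the values π_1, π_2, … into P one at a time, bumping the leftmost entry strictly greater than the inserted value down to the next row. The recording tableau Q records, in position (i, j), the step at which that cell was added to P.
  Insert 7 (step 1): P = [7];  Q = [1]
  Insert 5 (step 2): P = [5] / [7];  Q = [1] / [2]
  Insert 1 (step 3): P = [1] / [5] / [7];  Q = [1] / [2] / [3]
  Insert 2 (step 4): P = [1, 2] / [5] / [7];  Q = [1, 4] / [2] / [3]
  Insert 6 (step 5): P = [1, 2, 6] / [5] / [7];  Q = [1, 4, 5] / [2] / [3]
  Insert 3 (step 6): P = [1, 2, 3] / [5, 6] / [7];  Q = [1, 4, 5] / [2, 6] / [3]
  Insert 8 (step 7): P = [1, 2, 3, 8] / [5, 6] / [7];  Q = [1, 4, 5, 7] / [2, 6] / [3]
  Insert 4 (step 8): P = [1, 2, 3, 4] / [5, 6, 8] / [7];  Q = [1, 4, 5, 7] / [2, 6, 8] / [3]
Final shape: (4, 3, 1).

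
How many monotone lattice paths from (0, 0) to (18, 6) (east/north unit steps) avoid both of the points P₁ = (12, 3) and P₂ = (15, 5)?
Number of paths = 52560

Inclusion–exclusion. Total paths: C(24, 18) = 134596. Through P₁: C(15, 12)·C(9, 6) = 38220. Through P₂: C(20, 15)·C(4, 3) = 62016. Since P₁ is strictly southwest of P₂, a monotone path through both must visit P₁ then P₂; paths through both = C(15, 12)·C(5, 3)·C(4, 3) = 18200. Avoid both = 134596 − 38220 − 62016 + 18200 = 52560.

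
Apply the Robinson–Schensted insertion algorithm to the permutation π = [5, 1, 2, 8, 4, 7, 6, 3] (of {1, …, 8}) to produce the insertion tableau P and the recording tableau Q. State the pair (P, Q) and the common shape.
P = [1, 2, 3, 6] / [4, 7] / [5] / [8];  Q = [1, 3, 4, 6] / [2, 5] / [7] / [8];  common shape = (4, 2, 1, 1)

Row-insert the values π_1, π_2, … into P one at a time, bumping the leftmost entry strictly greater than the inserted value down to the next row. The recording tableau Q records, in position (i, j), the step at which that cell was added to P.
  Insert 5 (step 1): P = [5];  Q = [1]
  Insert 1 (step 2): P = [1] / [5];  Q = [1] / [2]
  Insert 2 (step 3): P = [1, 2] / [5];  Q = [1, 3] / [2]
  Insert 8 (step 4): P = [1, 2, 8] / [5];  Q = [1, 3, 4] / [2]
  Insert 4 (step 5): P = [1, 2, 4] / [5, 8];  Q = [1, 3, 4] / [2, 5]
  Insert 7 (step 6): P = [1, 2, 4, 7] / [5, 8];  Q = [1, 3, 4, 6] / [2, 5]
  Insert 6 (step 7): P = [1, 2, 4, 6] / [5, 7] / [8];  Q = [1, 3, 4, 6] / [2, 5] / [7]
  Insert 3 (step 8): P = [1, 2, 3, 6] / [4, 7] / [5] / [8];  Q = [1, 3, 4, 6] / [2, 5] / [7] / [8]
Final shape: (4, 2, 1, 1).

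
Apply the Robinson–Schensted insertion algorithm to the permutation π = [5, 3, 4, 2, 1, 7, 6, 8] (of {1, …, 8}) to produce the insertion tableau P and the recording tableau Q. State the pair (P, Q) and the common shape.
P = [1, 4, 6, 8] / [2, 7] / [3] / [5];  Q = [1, 3, 6, 8] / [2, 7] / [4] / [5];  common shape = (4, 2, 1, 1)

Row-insert the values π_1, π_2, … into P one at a time, bumping the leftmost entry strictly greater than the inserted value down to the next row. The recording tableau Q records, in position (i, j), the step at which that cell was added to P.
  Insert 5 (step 1): P = [5];  Q = [1]
  Insert 3 (step 2): P = [3] / [5];  Q = [1] / [2]
  Insert 4 (step 3): P = [3, 4] / [5];  Q = [1, 3] / [2]
  Insert 2 (step 4): P = [2, 4] / [3] / [5];  Q = [1, 3] / [2] / [4]
  Insert 1 (step 5): P = [1, 4] / [2] / [3] / [5];  Q = [1, 3] / [2] / [4] / [5]
  Insert 7 (step 6): P = [1, 4, 7] / [2] / [3] / [5];  Q = [1, 3, 6] / [2] / [4] / [5]
  Insert 6 (step 7): P = [1, 4, 6] / [2, 7] / [3] / [5];  Q = [1, 3, 6] / [2, 7] / [4] / [5]
  Insert 8 (step 8): P = [1, 4, 6, 8] / [2, 7] / [3] / [5];  Q = [1, 3, 6, 8] / [2, 7] / [4] / [5]
Final shape: (4, 2, 1, 1).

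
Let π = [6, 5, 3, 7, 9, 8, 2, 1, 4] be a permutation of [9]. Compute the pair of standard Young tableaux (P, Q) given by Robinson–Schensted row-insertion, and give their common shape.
P = [1, 4, 8] / [2, 7] / [3, 9] / [5] / [6];  Q = [1, 4, 5] / [2, 6] / [3, 9] / [7] / [8];  common shape = (3, 2, 2, 1, 1)

Row-insert the values π_1, π_2, … into P one at a time, bumping the leftmost entry strictly greater than the inserted value down to the next row. The recording tableau Q records, in position (i, j), the step at which that cell was added to P.
  Insert 6 (step 1): P = [6];  Q = [1]
  Insert 5 (step 2): P = [5] / [6];  Q = [1] / [2]
  Insert 3 (step 3): P = [3] / [5] / [6];  Q = [1] / [2] / [3]
  Insert 7 (step 4): P = [3, 7] / [5] / [6];  Q = [1, 4] / [2] / [3]
  Insert 9 (step 5): P = [3, 7, 9] / [5] / [6];  Q = [1, 4, 5] / [2] / [3]
  Insert 8 (step 6): P = [3, 7, 8] / [5, 9] / [6];  Q = [1, 4, 5] / [2, 6] / [3]
  Insert 2 (step 7): P = [2, 7, 8] / [3, 9] / [5] / [6];  Q = [1, 4, 5] / [2, 6] / [3] / [7]
  Insert 1 (step 8): P = [1, 7, 8] / [2, 9] / [3] / [5] / [6];  Q = [1, 4, 5] / [2, 6] / [3] / [7] / [8]
  Insert 4 (step 9): P = [1, 4, 8] / [2, 7] / [3, 9] / [5] / [6];  Q = [1, 4, 5] / [2, 6] / [3, 9] / [7] / [8]
Final shape: (3, 2, 2, 1, 1).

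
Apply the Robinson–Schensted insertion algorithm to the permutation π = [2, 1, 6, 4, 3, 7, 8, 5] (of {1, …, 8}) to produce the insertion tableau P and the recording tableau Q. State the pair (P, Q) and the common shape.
P = [1, 3, 5, 8] / [2, 4, 7] / [6];  Q = [1, 3, 6, 7] / [2, 4, 8] / [5];  common shape = (4, 3, 1)

Row-insert the values π_1, π_2, … into P one at a time, bumping the leftmost entry strictly greater than the inserted value down to the next row. The recording tableau Q records, in position (i, j), the step at which that cell was added to P.
  Insert 2 (step 1): P = [2];  Q = [1]
  Insert 1 (step 2): P = [1] / [2];  Q = [1] / [2]
  Insert 6 (step 3): P = [1, 6] / [2];  Q = [1, 3] / [2]
  Insert 4 (step 4): P = [1, 4] / [2, 6];  Q = [1, 3] / [2, 4]
  Insert 3 (step 5): P = [1, 3] / [2, 4] / [6];  Q = [1, 3] / [2, 4] / [5]
  Insert 7 (step 6): P = [1, 3, 7] / [2, 4] / [6];  Q = [1, 3, 6] / [2, 4] / [5]
  Insert 8 (step 7): P = [1, 3, 7, 8] / [2, 4] / [6];  Q = [1, 3, 6, 7] / [2, 4] / [5]
  Insert 5 (step 8): P = [1, 3, 5, 8] / [2, 4, 7] / [6];  Q = [1, 3, 6, 7] / [2, 4, 8] / [5]
Final shape: (4, 3, 1).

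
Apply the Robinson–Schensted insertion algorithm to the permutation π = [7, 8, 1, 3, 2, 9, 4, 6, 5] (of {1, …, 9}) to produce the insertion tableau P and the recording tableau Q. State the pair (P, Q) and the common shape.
P = [1, 2, 4, 5] / [3, 6, 9] / [7, 8];  Q = [1, 2, 6, 8] / [3, 4, 7] / [5, 9];  common shape = (4, 3, 2)

Row-insert the values π_1, π_2, … into P one at a time, bumping the leftmost entry strictly greater than the inserted value down to the next row. The recording tableau Q records, in position (i, j), the step at which that cell was added to P.
  Insert 7 (step 1): P = [7];  Q = [1]
  Insert 8 (step 2): P = [7, 8];  Q = [1, 2]
  Insert 1 (step 3): P = [1, 8] / [7];  Q = [1, 2] / [3]
  Insert 3 (step 4): P = [1, 3] / [7, 8];  Q = [1, 2] / [3, 4]
  Insert 2 (step 5): P = [1, 2] / [3, 8] / [7];  Q = [1, 2] / [3, 4] / [5]
  Insert 9 (step 6): P = [1, 2, 9] / [3, 8] / [7];  Q = [1, 2, 6] / [3, 4] / [5]
  Insert 4 (step 7): P = [1, 2, 4] / [3, 8, 9] / [7];  Q = [1, 2, 6] / [3, 4, 7] / [5]
  Insert 6 (step 8): P = [1, 2, 4, 6] / [3, 8, 9] / [7];  Q = [1, 2, 6, 8] / [3, 4, 7] / [5]
  Insert 5 (step 9): P = [1, 2, 4, 5] / [3, 6, 9] / [7, 8];  Q = [1, 2, 6, 8] / [3, 4, 7] / [5, 9]
Final shape: (4, 3, 2).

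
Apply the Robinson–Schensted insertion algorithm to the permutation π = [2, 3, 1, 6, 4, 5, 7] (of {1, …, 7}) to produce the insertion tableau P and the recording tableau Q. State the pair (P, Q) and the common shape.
P = [1, 3, 4, 5, 7] / [2, 6];  Q = [1, 2, 4, 6, 7] / [3, 5];  common shape = (5, 2)

Row-insert the values π_1, π_2, … into P one at a time, bumping the leftmost entry strictly greater than the inserted value down to the next row. The recording tableau Q records, in position (i, j), the step at which that cell was added to P.
  Insert 2 (step 1): P = [2];  Q = [1]
  Insert 3 (step 2): P = [2, 3];  Q = [1, 2]
  Insert 1 (step 3): P = [1, 3] / [2];  Q = [1, 2] / [3]
  Insert 6 (step 4): P = [1, 3, 6] / [2];  Q = [1, 2, 4] / [3]
  Insert 4 (step 5): P = [1, 3, 4] / [2, 6];  Q = [1, 2, 4] / [3, 5]
  Insert 5 (step 6): P = [1, 3, 4, 5] / [2, 6];  Q = [1, 2, 4, 6] / [3, 5]
  Insert 7 (step 7): P = [1, 3, 4, 5, 7] / [2, 6];  Q = [1, 2, 4, 6, 7] / [3, 5]
Final shape: (5, 2).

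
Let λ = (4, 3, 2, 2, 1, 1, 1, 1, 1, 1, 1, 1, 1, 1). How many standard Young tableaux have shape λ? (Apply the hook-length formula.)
# SYT of shape (4, 3, 2, 2, 1, 1, 1, 1, 1, 1, 1, 1, 1, 1) = 2457840

Hook-length formula: f^λ = n! / Π hook(c), product over all cells c of the Young diagram. For λ = (4, 3, 2, 2, 1, 1, 1, 1, 1, 1, 1, 1, 1, 1), n = 21 boxes. Hook lengths by row (left-to-right, top-to-bottom): [17, 6, 3, 1]; [15, 4, 1]; [13, 2]; [12, 1]; [10]; [9]; [8]; [7]; [6]; [5]; [4]; [3]; [2]; [1]. Product of hooks = 20786927616000. So f^λ = 21! / 20786927616000 = 51090942171709440000 / 20786927616000 = 2457840.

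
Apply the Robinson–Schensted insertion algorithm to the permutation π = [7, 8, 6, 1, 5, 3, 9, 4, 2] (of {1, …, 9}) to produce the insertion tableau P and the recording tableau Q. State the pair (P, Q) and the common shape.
P = [1, 2, 4] / [3, 8, 9] / [5] / [6] / [7];  Q = [1, 2, 7] / [3, 5, 8] / [4] / [6] / [9];  common shape = (3, 3, 1, 1, 1)

Row-insert the values π_1, π_2, … into P one at a time, bumping the leftmost entry strictly greater than the inserted value down to the next row. The recording tableau Q records, in position (i, j), the step at which that cell was added to P.
  Insert 7 (step 1): P = [7];  Q = [1]
  Insert 8 (step 2): P = [7, 8];  Q = [1, 2]
  Insert 6 (step 3): P = [6, 8] / [7];  Q = [1, 2] / [3]
  Insert 1 (step 4): P = [1, 8] / [6] / [7];  Q = [1, 2] / [3] / [4]
  Insert 5 (step 5): P = [1, 5] / [6, 8] / [7];  Q = [1, 2] / [3, 5] / [4]
  Insert 3 (step 6): P = [1, 3] / [5, 8] / [6] / [7];  Q = [1, 2] / [3, 5] / [4] / [6]
  Insert 9 (step 7): P = [1, 3, 9] / [5, 8] / [6] / [7];  Q = [1, 2, 7] / [3, 5] / [4] / [6]
  Insert 4 (step 8): P = [1, 3, 4] / [5, 8, 9] / [6] / [7];  Q = [1, 2, 7] / [3, 5, 8] / [4] / [6]
  Insert 2 (step 9): P = [1, 2, 4] / [3, 8, 9] / [5] / [6] / [7];  Q = [1, 2, 7] / [3, 5, 8] / [4] / [6] / [9]
Final shape: (3, 3, 1, 1, 1).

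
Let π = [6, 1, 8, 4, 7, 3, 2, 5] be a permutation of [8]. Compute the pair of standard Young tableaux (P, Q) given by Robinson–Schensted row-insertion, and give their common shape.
P = [1, 2, 5] / [3, 7] / [4, 8] / [6];  Q = [1, 3, 5] / [2, 4] / [6, 8] / [7];  common shape = (3, 2, 2, 1)

Row-insert the values π_1, π_2, … into P one at a time, bumping the leftmost entry strictly greater than the inserted value down to the next row. The recording tableau Q records, in position (i, j), the step at which that cell was added to P.
  Insert 6 (step 1): P = [6];  Q = [1]
  Insert 1 (step 2): P = [1] / [6];  Q = [1] / [2]
  Insert 8 (step 3): P = [1, 8] / [6];  Q = [1, 3] / [2]
  Insert 4 (step 4): P = [1, 4] / [6, 8];  Q = [1, 3] / [2, 4]
  Insert 7 (step 5): P = [1, 4, 7] / [6, 8];  Q = [1, 3, 5] / [2, 4]
  Insert 3 (step 6): P = [1, 3, 7] / [4, 8] / [6];  Q = [1, 3, 5] / [2, 4] / [6]
  Insert 2 (step 7): P = [1, 2, 7] / [3, 8] / [4] / [6];  Q = [1, 3, 5] / [2, 4] / [6] / [7]
  Insert 5 (step 8): P = [1, 2, 5] / [3, 7] / [4, 8] / [6];  Q = [1, 3, 5] / [2, 4] / [6, 8] / [7]
Final shape: (3, 2, 2, 1).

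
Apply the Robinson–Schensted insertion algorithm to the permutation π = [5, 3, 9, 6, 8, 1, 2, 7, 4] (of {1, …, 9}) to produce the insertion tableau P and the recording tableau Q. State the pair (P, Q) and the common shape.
P = [1, 2, 4] / [3, 6, 7] / [5, 8] / [9];  Q = [1, 3, 5] / [2, 4, 8] / [6, 7] / [9];  common shape = (3, 3, 2, 1)

Row-insert the values π_1, π_2, … into P one at a time, bumping the leftmost entry strictly greater than the inserted value down to the next row. The recording tableau Q records, in position (i, j), the step at which that cell was added to P.
  Insert 5 (step 1): P = [5];  Q = [1]
  Insert 3 (step 2): P = [3] / [5];  Q = [1] / [2]
  Insert 9 (step 3): P = [3, 9] / [5];  Q = [1, 3] / [2]
  Insert 6 (step 4): P = [3, 6] / [5, 9];  Q = [1, 3] / [2, 4]
  Insert 8 (step 5): P = [3, 6, 8] / [5, 9];  Q = [1, 3, 5] / [2, 4]
  Insert 1 (step 6): P = [1, 6, 8] / [3, 9] / [5];  Q = [1, 3, 5] / [2, 4] / [6]
  Insert 2 (step 7): P = [1, 2, 8] / [3, 6] / [5, 9];  Q = [1, 3, 5] / [2, 4] / [6, 7]
  Insert 7 (step 8): P = [1, 2, 7] / [3, 6, 8] / [5, 9];  Q = [1, 3, 5] / [2, 4, 8] / [6, 7]
  Insert 4 (step 9): P = [1, 2, 4] / [3, 6, 7] / [5, 8] / [9];  Q = [1, 3, 5] / [2, 4, 8] / [6, 7] / [9]
Final shape: (3, 3, 2, 1).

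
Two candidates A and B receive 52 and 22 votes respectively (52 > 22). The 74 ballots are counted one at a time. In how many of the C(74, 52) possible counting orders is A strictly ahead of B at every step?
Strict-lead orderings = 1479193572516111720

Total orderings of the 74 votes with 52 for A: C(74, 52) = 3648677478873075576. By the Bertrand ballot formula (Cycle Lemma / reflection principle), the number of orderings in which A is strictly ahead of B throughout is (p − q)/(p + q) · C(p + q, p) = (52 − 22)/(52 + 22) · 3648677478873075576 = 1479193572516111720.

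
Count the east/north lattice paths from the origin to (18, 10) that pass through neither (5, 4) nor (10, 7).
Number of paths = 7659798

Inclusion–exclusion. Total paths: C(28, 18) = 13123110. Through P₁: C(9, 5)·C(19, 13) = 3418632. Through P₂: C(17, 10)·C(11, 8) = 3208920. Since P₁ is strictly southwest of P₂, a monotone path through both must visit P₁ then P₂; paths through both = C(9, 5)·C(8, 5)·C(11, 8) = 1164240. Avoid both = 13123110 − 3418632 − 3208920 + 1164240 = 7659798.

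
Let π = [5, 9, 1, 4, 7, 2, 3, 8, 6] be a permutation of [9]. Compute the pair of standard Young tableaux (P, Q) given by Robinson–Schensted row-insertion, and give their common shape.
P = [1, 2, 3, 6] / [4, 7, 8] / [5, 9];  Q = [1, 2, 5, 8] / [3, 4, 9] / [6, 7];  common shape = (4, 3, 2)

Row-insert the values π_1, π_2, … into P one at a time, bumping the leftmost entry strictly greater than the inserted value down to the next row. The recording tableau Q records, in position (i, j), the step at which that cell was added to P.
  Insert 5 (step 1): P = [5];  Q = [1]
  Insert 9 (step 2): P = [5, 9];  Q = [1, 2]
  Insert 1 (step 3): P = [1, 9] / [5];  Q = [1, 2] / [3]
  Insert 4 (step 4): P = [1, 4] / [5, 9];  Q = [1, 2] / [3, 4]
  Insert 7 (step 5): P = [1, 4, 7] / [5, 9];  Q = [1, 2, 5] / [3, 4]
  Insert 2 (step 6): P = [1, 2, 7] / [4, 9] / [5];  Q = [1, 2, 5] / [3, 4] / [6]
  Insert 3 (step 7): P = [1, 2, 3] / [4, 7] / [5, 9];  Q = [1, 2, 5] / [3, 4] / [6, 7]
  Insert 8 (step 8): P = [1, 2, 3, 8] / [4, 7] / [5, 9];  Q = [1, 2, 5, 8] / [3, 4] / [6, 7]
  Insert 6 (step 9): P = [1, 2, 3, 6] / [4, 7, 8] / [5, 9];  Q = [1, 2, 5, 8] / [3, 4, 9] / [6, 7]
Final shape: (4, 3, 2).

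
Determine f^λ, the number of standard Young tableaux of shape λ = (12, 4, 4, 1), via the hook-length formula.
# SYT of shape (12, 4, 4, 1) = 11395440

Hook-length formula: f^λ = n! / Π hook(c), product over all cells c of the Young diagram. For λ = (12, 4, 4, 1), n = 21 boxes. Hook lengths by row (left-to-right, top-to-bottom): [15, 13, 12, 11, 8, 7, 6, 5, 4, 3, 2, 1]; [6, 4, 3, 2]; [5, 3, 2, 1]; [1]. Product of hooks = 4483454976000. So f^λ = 21! / 4483454976000 = 51090942171709440000 / 4483454976000 = 11395440.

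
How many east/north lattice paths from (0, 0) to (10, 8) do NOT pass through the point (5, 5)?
Number of paths = 29646

Total paths from (0, 0) to (10, 8): C(18, 10) = 43758. Paths through (5, 5): (paths (0, 0) → (5, 5)) × (paths (5, 5) → (10, 8)) = C(10, 5) · C(8, 5) = 252 · 56 = 14112. Avoidance count = 43758 − 14112 = 29646.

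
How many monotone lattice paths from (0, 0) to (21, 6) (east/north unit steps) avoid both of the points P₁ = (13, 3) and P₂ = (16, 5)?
Number of paths = 115116

Inclusion–exclusion. Total paths: C(27, 21) = 296010. Through P₁: C(16, 13)·C(11, 8) = 92400. Through P₂: C(21, 16)·C(6, 5) = 122094. Since P₁ is strictly southwest of P₂, a monotone path through both must visit P₁ then P₂; paths through both = C(16, 13)·C(5, 3)·C(6, 5) = 33600. Avoid both = 296010 − 92400 − 122094 + 33600 = 115116.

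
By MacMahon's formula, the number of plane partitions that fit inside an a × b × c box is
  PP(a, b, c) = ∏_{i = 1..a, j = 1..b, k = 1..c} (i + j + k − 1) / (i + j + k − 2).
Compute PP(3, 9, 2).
PP(3, 9, 2) = 15730

Evaluate the triple product over i = 1..3, j = 1..9, k = 1..2. The factors are (2/1) · (3/2) · (3/2) · (4/3) · (4/3) · (5/4) · (5/4) · (6/5) · … (54 factors total). The numerators and denominators telescope so the product is an integer; carrying out the multiplication exactly gives PP(3, 9, 2) = 15730.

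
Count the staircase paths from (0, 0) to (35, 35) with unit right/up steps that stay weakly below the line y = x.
C_35 = 3116285494907301262

These NE paths below the diagonal are counted by the Catalan number C_n = (1/(n + 1)) · C(2n, n). For n = 35: C_35 = (1/36) · C(70, 35) = 112186277816662845432/36 = 3116285494907301262.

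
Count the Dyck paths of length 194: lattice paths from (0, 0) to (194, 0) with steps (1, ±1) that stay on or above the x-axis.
C_97 = 14657929356129575437016877846657032761712954950899755100

These Dyck paths are counted by the Catalan number C_n = (1/(n + 1)) · C(2n, n). For n = 97: C_97 = (1/98) · C(194, 97) = 1436477076900698392827654028972389210647869585188175999800/98 = 14657929356129575437016877846657032761712954950899755100.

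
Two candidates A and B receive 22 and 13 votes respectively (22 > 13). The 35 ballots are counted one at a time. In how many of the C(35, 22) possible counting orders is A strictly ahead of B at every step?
Strict-lead orderings = 379629720

Total orderings of the 35 votes with 22 for A: C(35, 22) = 1476337800. By the Bertrand ballot formula (Cycle Lemma / reflection principle), the number of orderings in which A is strictly ahead of B throughout is (p − q)/(p + q) · C(p + q, p) = (22 − 13)/(22 + 13) · 1476337800 = 379629720.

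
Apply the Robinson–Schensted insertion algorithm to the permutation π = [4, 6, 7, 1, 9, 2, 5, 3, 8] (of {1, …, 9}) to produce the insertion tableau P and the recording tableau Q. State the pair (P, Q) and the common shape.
P = [1, 2, 3, 8] / [4, 5, 7, 9] / [6];  Q = [1, 2, 3, 5] / [4, 6, 7, 9] / [8];  common shape = (4, 4, 1)

Row-insert the values π_1, π_2, … into P one at a time, bumping the leftmost entry strictly greater than the inserted value down to the next row. The recording tableau Q records, in position (i, j), the step at which that cell was added to P.
  Insert 4 (step 1): P = [4];  Q = [1]
  Insert 6 (step 2): P = [4, 6];  Q = [1, 2]
  Insert 7 (step 3): P = [4, 6, 7];  Q = [1, 2, 3]
  Insert 1 (step 4): P = [1, 6, 7] / [4];  Q = [1, 2, 3] / [4]
  Insert 9 (step 5): P = [1, 6, 7, 9] / [4];  Q = [1, 2, 3, 5] / [4]
  Insert 2 (step 6): P = [1, 2, 7, 9] / [4, 6];  Q = [1, 2, 3, 5] / [4, 6]
  Insert 5 (step 7): P = [1, 2, 5, 9] / [4, 6, 7];  Q = [1, 2, 3, 5] / [4, 6, 7]
  Insert 3 (step 8): P = [1, 2, 3, 9] / [4, 5, 7] / [6];  Q = [1, 2, 3, 5] / [4, 6, 7] / [8]
  Insert 8 (step 9): P = [1, 2, 3, 8] / [4, 5, 7, 9] / [6];  Q = [1, 2, 3, 5] / [4, 6, 7, 9] / [8]
Final shape: (4, 4, 1).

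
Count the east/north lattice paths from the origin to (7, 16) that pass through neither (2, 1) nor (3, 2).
Number of paths = 186405

Inclusion–exclusion. Total paths: C(23, 7) = 245157. Through P₁: C(3, 2)·C(20, 5) = 46512. Through P₂: C(5, 3)·C(18, 4) = 30600. Since P₁ is strictly southwest of P₂, a monotone path through both must visit P₁ then P₂; paths through both = C(3, 2)·C(2, 1)·C(18, 4) = 18360. Avoid both = 245157 − 46512 − 30600 + 18360 = 186405.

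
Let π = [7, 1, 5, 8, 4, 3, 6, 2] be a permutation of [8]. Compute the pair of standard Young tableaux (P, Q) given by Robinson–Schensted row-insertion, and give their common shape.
P = [1, 2, 6] / [3, 8] / [4] / [5] / [7];  Q = [1, 3, 4] / [2, 7] / [5] / [6] / [8];  common shape = (3, 2, 1, 1, 1)

Row-insert the values π_1, π_2, … into P one at a time, bumping the leftmost entry strictly greater than the inserted value down to the next row. The recording tableau Q records, in position (i, j), the step at which that cell was added to P.
  Insert 7 (step 1): P = [7];  Q = [1]
  Insert 1 (step 2): P = [1] / [7];  Q = [1] / [2]
  Insert 5 (step 3): P = [1, 5] / [7];  Q = [1, 3] / [2]
  Insert 8 (step 4): P = [1, 5, 8] / [7];  Q = [1, 3, 4] / [2]
  Insert 4 (step 5): P = [1, 4, 8] / [5] / [7];  Q = [1, 3, 4] / [2] / [5]
  Insert 3 (step 6): P = [1, 3, 8] / [4] / [5] / [7];  Q = [1, 3, 4] / [2] / [5] / [6]
  Insert 6 (step 7): P = [1, 3, 6] / [4, 8] / [5] / [7];  Q = [1, 3, 4] / [2, 7] / [5] / [6]
  Insert 2 (step 8): P = [1, 2, 6] / [3, 8] / [4] / [5] / [7];  Q = [1, 3, 4] / [2, 7] / [5] / [6] / [8]
Final shape: (3, 2, 1, 1, 1).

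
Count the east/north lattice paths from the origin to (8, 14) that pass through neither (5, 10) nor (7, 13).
Number of paths = 119685

Inclusion–exclusion. Total paths: C(22, 8) = 319770. Through P₁: C(15, 5)·C(7, 3) = 105105. Through P₂: C(20, 7)·C(2, 1) = 155040. Since P₁ is strictly southwest of P₂, a monotone path through both must visit P₁ then P₂; paths through both = C(15, 5)·C(5, 2)·C(2, 1) = 60060. Avoid both = 319770 − 105105 − 155040 + 60060 = 119685.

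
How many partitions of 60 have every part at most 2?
p(60, parts ≤ 2) = 31

Use the recurrence p(n, m) = p(n, m−1) + p(n−m, m): either the largest part is < m (count p(n, m−1)) or the largest part is exactly m (remove one copy of m, count p(n−m, m)). With p(0, ·) = 1 this gives p(60, parts ≤ 2) = 31. (By conjugating Young diagrams, this also counts partitions of 60 into at most 2 parts.)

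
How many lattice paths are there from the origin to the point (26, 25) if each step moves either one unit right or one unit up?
Number of paths = 247959266474052

A monotone lattice path from (0, 0) to (26, 25) consists of 26 east steps and 25 north steps in some order, so it is determined by which 26 of the 51 steps are east. The count is C(51, 26) = 247959266474052.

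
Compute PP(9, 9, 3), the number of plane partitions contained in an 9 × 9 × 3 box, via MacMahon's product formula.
PP(9, 9, 3) = 1371597504992

Evaluate the triple product over i = 1..9, j = 1..9, k = 1..3. The factors are (2/1) · (3/2) · (4/3) · (3/2) · (4/3) · (5/4) · (4/3) · (5/4) · … (243 factors total). The numerators and denominators telescope so the product is an integer; carrying out the multiplication exactly gives PP(9, 9, 3) = 1371597504992.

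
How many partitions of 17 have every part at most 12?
p(17, parts ≤ 12) = 285

Use the recurrence p(n, m) = p(n, m−1) + p(n−m, m): either the largest part is < m (count p(n, m−1)) or the largest part is exactly m (remove one copy of m, count p(n−m, m)). With p(0, ·) = 1 this gives p(17, parts ≤ 12) = 285. (By conjugating Young diagrams, this also counts partitions of 17 into at most 12 parts.)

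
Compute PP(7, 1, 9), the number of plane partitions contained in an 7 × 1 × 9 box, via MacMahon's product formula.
PP(7, 1, 9) = 11440

Evaluate the triple product over i = 1..7, j = 1..1, k = 1..9. The factors are (2/1) · (3/2) · (4/3) · (5/4) · (6/5) · (7/6) · (8/7) · (9/8) · … (63 factors total). The numerators and denominators telescope so the product is an integer; carrying out the multiplication exactly gives PP(7, 1, 9) = 11440.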